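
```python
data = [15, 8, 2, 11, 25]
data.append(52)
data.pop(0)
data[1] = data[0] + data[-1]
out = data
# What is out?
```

Trace:
`data = [15, 8, 2, 11, 25]` → data = [15, 8, 2, 11, 25]
`data.append(52)` → data = [15, 8, 2, 11, 25, 52]
`data.pop(0)` → data = [8, 2, 11, 25, 52]
`data[1] = data[0] + data[-1]` → data = [8, 60, 11, 25, 52]
`out = data` → out = [8, 60, 11, 25, 52]
So out = [8, 60, 11, 25, 52]

Answer: [8, 60, 11, 25, 52]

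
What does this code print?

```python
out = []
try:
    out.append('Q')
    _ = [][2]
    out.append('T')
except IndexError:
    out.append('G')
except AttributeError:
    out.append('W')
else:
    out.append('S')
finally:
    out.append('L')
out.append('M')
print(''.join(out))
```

Execution trace: 'Q' (try body) → 'G' (except IndexError) → 'L' (finally) → 'M' (after the try/except). Output: QGLM

Answer: QGLM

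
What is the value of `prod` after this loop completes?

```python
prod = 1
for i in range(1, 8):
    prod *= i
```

7! = 5040
`prod` takes the values: 1 → 2 → 6 → 24 → 120 → 720 → 5040

Answer: 5040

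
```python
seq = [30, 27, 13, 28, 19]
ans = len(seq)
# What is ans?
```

Trace:
`seq = [30, 27, 13, 28, 19]` → seq = [30, 27, 13, 28, 19]
`ans = len(seq)` → ans = 5
So ans = 5

Answer: 5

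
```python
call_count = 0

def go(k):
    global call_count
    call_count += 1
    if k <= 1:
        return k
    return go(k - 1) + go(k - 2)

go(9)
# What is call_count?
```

Calls(k) = 1 + Calls(k-1) + Calls(k-2); Calls(0)=Calls(1)=1. For k=9 this gives 109.

Answer: 109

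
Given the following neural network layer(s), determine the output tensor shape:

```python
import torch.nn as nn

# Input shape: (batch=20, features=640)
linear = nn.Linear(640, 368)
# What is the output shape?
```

Input: (20, 640) -> Output: (20, 368)

Answer: (20, 368)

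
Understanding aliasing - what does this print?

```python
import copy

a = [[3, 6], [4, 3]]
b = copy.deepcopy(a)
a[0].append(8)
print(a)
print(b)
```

Key concept: deep copy is fully independent.
Step by step:
`a = [[3, 6], [4, 3]]` → a = [[3, 6], [4, 3]]
`b = copy.deepcopy(a)` → b = [[3, 6], [4, 3]]
`a[0].append(8)` → a = [[3, 6, 8], [4, 3]]
`print(a)` → prints [[3, 6, 8], [4, 3]]
`print(b)` → prints [[3, 6], [4, 3]]

Answer:
[[3, 6, 8], [4, 3]]
[[3, 6], [4, 3]]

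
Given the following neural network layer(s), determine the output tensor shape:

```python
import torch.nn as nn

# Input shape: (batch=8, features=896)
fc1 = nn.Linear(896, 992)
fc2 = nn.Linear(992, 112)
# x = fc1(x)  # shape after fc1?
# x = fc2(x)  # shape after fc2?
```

Input: (8, 896) -> after fc1: (8, 992) -> Output: (8, 112)

Answer: (8, 112)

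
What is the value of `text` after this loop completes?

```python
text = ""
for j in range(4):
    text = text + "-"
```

Repeat '-' 4 times
`text` takes the values: "" → "-" → "--" → "---" → "----"

Answer: "----"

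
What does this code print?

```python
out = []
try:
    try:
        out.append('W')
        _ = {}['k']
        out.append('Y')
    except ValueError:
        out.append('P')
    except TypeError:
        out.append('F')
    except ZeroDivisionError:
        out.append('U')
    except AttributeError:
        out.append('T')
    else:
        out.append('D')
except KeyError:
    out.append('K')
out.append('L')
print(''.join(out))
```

Execution trace: 'W' (try body) → 'K' (outer except KeyError) → 'L' (after the try/except). Output: WKL

Answer: WKL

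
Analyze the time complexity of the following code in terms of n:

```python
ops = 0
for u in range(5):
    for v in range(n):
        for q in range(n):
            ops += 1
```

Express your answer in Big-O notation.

Each loop level contributes: 1 × n × n. Multiplying the contributions gives O(n^2).

Answer: O(n^2)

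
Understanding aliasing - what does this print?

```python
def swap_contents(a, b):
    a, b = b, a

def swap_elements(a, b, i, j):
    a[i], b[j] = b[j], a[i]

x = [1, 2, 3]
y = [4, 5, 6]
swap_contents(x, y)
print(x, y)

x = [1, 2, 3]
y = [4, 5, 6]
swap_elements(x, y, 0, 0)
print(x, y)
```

Key concept: parameter rebinding vs mutation.
Step by step:
`x = [1, 2, 3]` → x = [1, 2, 3]
`y = [4, 5, 6]` → y = [4, 5, 6]
`swap_contents(x, y)` → no visible change to tracked variables
`print(x, y)` → prints [1, 2, 3] [4, 5, 6]
`x = [1, 2, 3]` → x = [1, 2, 3]
`y = [4, 5, 6]` → y = [4, 5, 6]
`swap_elements(x, y, 0, 0)` → x = [4, 2, 3]; y = [1, 5, 6]
`print(x, y)` → prints [4, 2, 3] [1, 5, 6]

Answer:
[1, 2, 3] [4, 5, 6]
[4, 2, 3] [1, 5, 6]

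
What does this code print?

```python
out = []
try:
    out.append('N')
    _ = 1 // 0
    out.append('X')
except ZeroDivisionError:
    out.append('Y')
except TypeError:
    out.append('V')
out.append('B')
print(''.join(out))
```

Execution trace: 'N' (try body) → 'Y' (except ZeroDivisionError) → 'B' (after the try/except). Output: NYB

Answer: NYB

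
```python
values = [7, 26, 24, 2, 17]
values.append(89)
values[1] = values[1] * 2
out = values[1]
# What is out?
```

Trace:
`values = [7, 26, 24, 2, 17]` → values = [7, 26, 24, 2, 17]
`values.append(89)` → values = [7, 26, 24, 2, 17, 89]
`values[1] = values[1] * 2` → values = [7, 52, 24, 2, 17, 89]
`out = values[1]` → out = 52
So out = 52

Answer: 52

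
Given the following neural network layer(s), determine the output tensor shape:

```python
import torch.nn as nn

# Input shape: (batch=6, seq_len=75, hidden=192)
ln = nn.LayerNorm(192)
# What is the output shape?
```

Input: (6, 75, 192) -> Output: (6, 75, 192)

Answer: (6, 75, 192)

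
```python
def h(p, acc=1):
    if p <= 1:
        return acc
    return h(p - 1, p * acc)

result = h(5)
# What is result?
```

Accumulator trace (n, acc): (5, 1) -> (4, 5) -> (3, 20) -> (2, 60) -> (1, 120) -> return 120

Answer: 120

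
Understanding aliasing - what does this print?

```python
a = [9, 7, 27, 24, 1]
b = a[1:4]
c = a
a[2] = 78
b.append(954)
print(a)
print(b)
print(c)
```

Key concept: slice vs alias.
Step by step:
`a = [9, 7, 27, 24, 1]` → a = [9, 7, 27, 24, 1]
`b = a[1:4]` → b = [7, 27, 24]
`c = a` → c = [9, 7, 27, 24, 1] (same object as a)
`a[2] = 78` → a = [9, 7, 78, 24, 1] (same object as c); c = [9, 7, 78, 24, 1] (same object as a)
`b.append(954)` → b = [7, 27, 24, 954]
`print(a)` → prints [9, 7, 78, 24, 1]
`print(b)` → prints [7, 27, 24, 954]
`print(c)` → prints [9, 7, 78, 24, 1]

Answer:
[9, 7, 78, 24, 1]
[7, 27, 24, 954]
[9, 7, 78, 24, 1]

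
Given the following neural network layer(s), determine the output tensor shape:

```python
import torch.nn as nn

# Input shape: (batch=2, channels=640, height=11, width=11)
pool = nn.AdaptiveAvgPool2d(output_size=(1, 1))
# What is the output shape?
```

Input: (2, 640, 11, 11) -> Output: (2, 640, 1, 1)

Answer: (2, 640, 1, 1)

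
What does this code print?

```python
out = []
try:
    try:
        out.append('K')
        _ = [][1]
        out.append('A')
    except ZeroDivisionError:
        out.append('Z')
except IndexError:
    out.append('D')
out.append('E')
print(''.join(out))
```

Execution trace: 'K' (inner try body) → 'D' (outer except IndexError) → 'E' (after the try/except). Output: KDE

Answer: KDE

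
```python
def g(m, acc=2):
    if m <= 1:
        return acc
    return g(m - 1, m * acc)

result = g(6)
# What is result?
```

Accumulator trace (n, acc): (6, 2) -> (5, 12) -> (4, 60) -> (3, 240) -> (2, 720) -> (1, 1440) -> return 1440

Answer: 1440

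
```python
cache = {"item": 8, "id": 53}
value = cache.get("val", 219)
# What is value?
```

Trace:
`cache = {"item": 8, "id": 53}` → cache = {'item': 8, 'id': 53}
`value = cache.get("val", 219)` → value = 219
So value = 219

Answer: 219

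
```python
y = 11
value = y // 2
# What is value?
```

Trace:
`y = 11` → y = 11
`value = y // 2` → value = 5
So value = 5

Answer: 5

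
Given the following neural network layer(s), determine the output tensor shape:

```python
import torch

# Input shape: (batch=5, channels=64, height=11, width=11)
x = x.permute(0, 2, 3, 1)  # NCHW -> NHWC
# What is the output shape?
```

Input: (5, 64, 11, 11) -> Output: (5, 11, 11, 64)

Answer: (5, 11, 11, 64)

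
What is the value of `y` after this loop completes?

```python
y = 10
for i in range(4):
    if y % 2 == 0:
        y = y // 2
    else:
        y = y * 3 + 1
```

Collatz-style transformation from 10
`y` takes the values: 10 → 5 → 16 → 8 → 4

Answer: 4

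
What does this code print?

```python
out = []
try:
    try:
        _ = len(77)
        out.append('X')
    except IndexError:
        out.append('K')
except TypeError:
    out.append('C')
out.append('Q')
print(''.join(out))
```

Execution trace: 'C' (outer except TypeError) → 'Q' (after the try/except). Output: CQ

Answer: CQ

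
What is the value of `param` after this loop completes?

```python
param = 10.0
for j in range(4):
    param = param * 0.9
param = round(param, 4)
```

Exponential decay: 10.0 * 0.9^4
`param` takes the values: 10.0 → 9.0 → 8.1 → 7.29 → 6.561

Answer: 6.561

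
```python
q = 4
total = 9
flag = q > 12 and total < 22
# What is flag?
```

Trace:
`q = 4` → q = 4
`total = 9` → total = 9
`flag = q > 12 and total < 22` → flag = False
So flag = False

Answer: False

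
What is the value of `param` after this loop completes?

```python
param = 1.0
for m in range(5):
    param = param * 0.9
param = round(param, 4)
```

Exponential decay: 1.0 * 0.9^5
`param` takes the values: 1.0 → 0.9 → 0.81 → 0.729 → 0.6561 → 0.59049 → 0.5905

Answer: 0.5905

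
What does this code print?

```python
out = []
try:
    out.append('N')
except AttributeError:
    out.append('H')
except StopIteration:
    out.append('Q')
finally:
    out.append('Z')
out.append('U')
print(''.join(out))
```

Execution trace: 'N' (try body, no exception) → 'Z' (finally) → 'U' (after the try/except). Output: NZU

Answer: NZU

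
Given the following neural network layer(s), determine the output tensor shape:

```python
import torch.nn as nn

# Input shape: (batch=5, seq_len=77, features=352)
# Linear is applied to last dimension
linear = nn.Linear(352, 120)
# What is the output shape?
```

Input: (5, 77, 352) -> Output: (5, 77, 120)

Answer: (5, 77, 120)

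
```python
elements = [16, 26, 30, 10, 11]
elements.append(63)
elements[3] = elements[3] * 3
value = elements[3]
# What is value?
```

Trace:
`elements = [16, 26, 30, 10, 11]` → elements = [16, 26, 30, 10, 11]
`elements.append(63)` → elements = [16, 26, 30, 10, 11, 63]
`elements[3] = elements[3] * 3` → elements = [16, 26, 30, 30, 11, 63]
`value = elements[3]` → value = 30
So value = 30

Answer: 30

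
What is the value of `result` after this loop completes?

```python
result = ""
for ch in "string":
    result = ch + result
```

Reverse 'string'
`result` takes the values: "" → "s" → "ts" → "rts" → "irts" → "nirts" → "gnirts"

Answer: "gnirts"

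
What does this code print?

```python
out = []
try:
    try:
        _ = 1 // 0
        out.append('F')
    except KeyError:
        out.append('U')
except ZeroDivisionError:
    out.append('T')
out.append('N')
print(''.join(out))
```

Execution trace: 'T' (outer except ZeroDivisionError) → 'N' (after the try/except). Output: TN

Answer: TN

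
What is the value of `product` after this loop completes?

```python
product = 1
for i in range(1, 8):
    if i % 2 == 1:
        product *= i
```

Product of odd numbers 1 to 7
`product` takes the values: 1 → 3 → 15 → 105

Answer: 105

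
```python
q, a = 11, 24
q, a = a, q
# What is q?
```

Trace:
`q, a = 11, 24` → q = 11; a = 24
`q, a = a, q` → q = 24; a = 11
So q = 24

Answer: 24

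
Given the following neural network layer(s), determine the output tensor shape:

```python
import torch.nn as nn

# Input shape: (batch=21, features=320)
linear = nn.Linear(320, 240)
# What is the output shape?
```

Input: (21, 320) -> Output: (21, 240)

Answer: (21, 240)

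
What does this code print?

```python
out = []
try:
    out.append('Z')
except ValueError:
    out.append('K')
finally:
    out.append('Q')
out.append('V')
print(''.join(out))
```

Execution trace: 'Z' (try body, no exception) → 'Q' (finally) → 'V' (after the try/except). Output: ZQV

Answer: ZQV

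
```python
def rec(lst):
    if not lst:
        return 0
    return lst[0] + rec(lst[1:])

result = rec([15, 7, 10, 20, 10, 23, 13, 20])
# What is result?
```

15 + 7 + 10 + 20 + 10 + 23 + 13 + 20 + 0 = 118

Answer: 118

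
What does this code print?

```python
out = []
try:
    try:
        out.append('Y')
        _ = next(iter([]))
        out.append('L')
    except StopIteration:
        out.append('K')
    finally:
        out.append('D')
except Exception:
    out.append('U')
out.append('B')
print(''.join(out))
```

Execution trace: 'Y' (inner try body) → 'K' (inner except StopIteration) → 'D' (inner finally) → 'B' (after the try/except). Output: YKDB

Answer: YKDB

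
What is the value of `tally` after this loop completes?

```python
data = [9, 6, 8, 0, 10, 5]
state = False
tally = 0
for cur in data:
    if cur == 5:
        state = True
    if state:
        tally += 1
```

Count elements after first 5 in [9, 6, 8, 0, 10, 5]
`tally` takes the values: 0 → 1

Answer: 1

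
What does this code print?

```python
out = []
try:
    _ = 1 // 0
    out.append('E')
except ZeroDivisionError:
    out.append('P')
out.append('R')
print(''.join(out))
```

Execution trace: 'P' (except ZeroDivisionError) → 'R' (after the try/except). Output: PR

Answer: PR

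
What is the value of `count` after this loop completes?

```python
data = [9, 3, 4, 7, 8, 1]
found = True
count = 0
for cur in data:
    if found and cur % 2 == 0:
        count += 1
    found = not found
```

Count even values at even positions
`count` takes the values: 0 → 1 → 2

Answer: 2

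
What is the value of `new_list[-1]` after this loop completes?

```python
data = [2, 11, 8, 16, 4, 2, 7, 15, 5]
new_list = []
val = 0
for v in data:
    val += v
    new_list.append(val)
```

Cumulative sum ends at 70
`new_list` takes the values: [] → [2] → [2, 13] → [2, 13, 21] → [2, 13, 21, 37] → [2, 13, 21, 37, 41] → [2, 13, 21, 37, 41, 43] → [2, 13, 21, 37, 41, 43, 50] → [2, 13, 21, 37, 41, 43, 50, 65] → [2, 13, 21, 37, 41, 43, 50, 65, 70]
So `new_list[-1]` = 70

Answer: 70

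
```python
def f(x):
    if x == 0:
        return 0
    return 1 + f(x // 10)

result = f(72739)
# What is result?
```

Count of digits of 72739: 5

Answer: 5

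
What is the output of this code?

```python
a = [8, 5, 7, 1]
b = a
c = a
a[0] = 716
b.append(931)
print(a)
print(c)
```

Key concept: multiple aliases.
Step by step:
`a = [8, 5, 7, 1]` → a = [8, 5, 7, 1]
`b = a` → b = [8, 5, 7, 1] (same object as a)
`c = a` → c = [8, 5, 7, 1] (same object as a, b)
`a[0] = 716` → a = [716, 5, 7, 1] (same object as b, c); b = [716, 5, 7, 1] (same object as a, c); c = [716, 5, 7, 1] (same object as a, b)
`b.append(931)` → a = [716, 5, 7, 1, 931] (same object as b, c); b = [716, 5, 7, 1, 931] (same object as a, c); c = [716, 5, 7, 1, 931] (same object as a, b)
`print(a)` → prints [716, 5, 7, 1, 931]
`print(c)` → prints [716, 5, 7, 1, 931]

Answer:
[716, 5, 7, 1, 931]
[716, 5, 7, 1, 931]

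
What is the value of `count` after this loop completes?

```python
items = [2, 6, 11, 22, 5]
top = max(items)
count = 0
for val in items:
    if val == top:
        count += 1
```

Count of max value 22 in [2, 6, 11, 22, 5]
`count` takes the values: 0 → 1

Answer: 1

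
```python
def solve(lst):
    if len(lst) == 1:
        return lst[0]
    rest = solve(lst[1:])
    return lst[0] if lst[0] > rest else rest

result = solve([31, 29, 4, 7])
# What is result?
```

Recursive max over [31, 29, 4, 7] = 31

Answer: 31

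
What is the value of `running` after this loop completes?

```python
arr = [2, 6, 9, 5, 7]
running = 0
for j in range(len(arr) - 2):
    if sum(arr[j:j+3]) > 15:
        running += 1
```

Count windows with sum > 15
`running` takes the values: 0 → 1 → 2 → 3

Answer: 3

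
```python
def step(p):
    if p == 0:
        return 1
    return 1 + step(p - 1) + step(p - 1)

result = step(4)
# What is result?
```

step(p) = 1 + 2·step(p-1), step(0)=1. Closed form: (1+1)·2^4 - 1 = 31.

Answer: 31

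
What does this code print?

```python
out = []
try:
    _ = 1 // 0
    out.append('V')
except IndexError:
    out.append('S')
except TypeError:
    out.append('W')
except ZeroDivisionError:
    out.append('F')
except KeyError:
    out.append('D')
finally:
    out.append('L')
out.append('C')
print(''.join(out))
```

Execution trace: 'F' (except ZeroDivisionError) → 'L' (finally) → 'C' (after the try/except). Output: FLC

Answer: FLC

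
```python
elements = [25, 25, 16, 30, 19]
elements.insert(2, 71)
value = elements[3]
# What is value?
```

Trace:
`elements = [25, 25, 16, 30, 19]` → elements = [25, 25, 16, 30, 19]
`elements.insert(2, 71)` → elements = [25, 25, 71, 16, 30, 19]
`value = elements[3]` → value = 16
So value = 16

Answer: 16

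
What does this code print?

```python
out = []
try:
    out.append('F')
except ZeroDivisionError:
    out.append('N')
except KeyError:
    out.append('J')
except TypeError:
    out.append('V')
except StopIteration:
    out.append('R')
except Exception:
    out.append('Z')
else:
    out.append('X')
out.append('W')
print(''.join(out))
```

Execution trace: 'F' (try body, no exception) → 'X' (else) → 'W' (after the try/except). Output: FXW

Answer: FXW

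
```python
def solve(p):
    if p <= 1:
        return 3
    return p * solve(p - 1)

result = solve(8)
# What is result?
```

solve(8) = 8 * 7 * 6 * 5 * 4 * 3 * 2 * 3 = 120960

Answer: 120960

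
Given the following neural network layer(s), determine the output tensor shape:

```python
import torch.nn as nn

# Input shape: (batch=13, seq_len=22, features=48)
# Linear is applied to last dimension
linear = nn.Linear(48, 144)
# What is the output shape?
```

Input: (13, 22, 48) -> Output: (13, 22, 144)

Answer: (13, 22, 144)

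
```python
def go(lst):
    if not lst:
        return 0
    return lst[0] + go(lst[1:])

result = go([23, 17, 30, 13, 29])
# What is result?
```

23 + 17 + 30 + 13 + 29 + 0 = 112

Answer: 112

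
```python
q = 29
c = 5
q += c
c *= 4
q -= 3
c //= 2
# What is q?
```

Trace:
`q = 29` → q = 29
`c = 5` → c = 5
`q += c` → q = 34
`c *= 4` → c = 20
`q -= 3` → q = 31
`c //= 2` → c = 10
So q = 31

Answer: 31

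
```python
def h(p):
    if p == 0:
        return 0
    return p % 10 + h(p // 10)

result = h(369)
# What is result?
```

Sum of digits of 369: 9 + 6 + 3 = 18

Answer: 18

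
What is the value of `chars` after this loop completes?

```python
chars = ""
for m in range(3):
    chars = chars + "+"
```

Repeat '+' 3 times
`chars` takes the values: "" → "+" → "++" → "+++"

Answer: "+++"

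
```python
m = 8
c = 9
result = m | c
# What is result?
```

Trace:
`m = 8` → m = 8
`c = 9` → c = 9
`result = m | c` → result = 9
So result = 9

Answer: 9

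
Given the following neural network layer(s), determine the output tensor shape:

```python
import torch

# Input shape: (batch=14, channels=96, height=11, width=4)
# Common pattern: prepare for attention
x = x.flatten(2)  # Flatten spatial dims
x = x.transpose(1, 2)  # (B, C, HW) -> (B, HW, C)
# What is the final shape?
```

Input: (14, 96, 11, 4) -> after flatten(2): (14, 96, 44) -> Output: (14, 44, 96)

Answer: (14, 44, 96)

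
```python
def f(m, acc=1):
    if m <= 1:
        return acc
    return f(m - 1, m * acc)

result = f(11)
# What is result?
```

Accumulator trace (n, acc): (11, 1) -> (10, 11) -> (9, 110) -> (8, 990) -> (7, 7920) -> (6, 55440) -> (5, 332640) -> (4, 1663200) -> (3, 6652800) -> (2, 19958400) -> (1, 39916800) -> return 39916800

Answer: 39916800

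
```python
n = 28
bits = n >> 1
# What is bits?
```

Trace:
`n = 28` → n = 28
`bits = n >> 1` → bits = 14
So bits = 14

Answer: 14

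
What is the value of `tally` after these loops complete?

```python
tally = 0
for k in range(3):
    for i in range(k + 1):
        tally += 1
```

Triangle: 1 + 2 + ... + 3
`tally` takes the values: 0 → 1 → 2 → 3 → 4 → 5 → 6

Answer: 6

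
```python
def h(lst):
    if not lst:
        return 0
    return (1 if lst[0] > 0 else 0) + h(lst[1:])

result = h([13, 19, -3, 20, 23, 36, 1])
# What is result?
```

Count of positive elements in [13, 19, -3, 20, 23, 36, 1] = 6

Answer: 6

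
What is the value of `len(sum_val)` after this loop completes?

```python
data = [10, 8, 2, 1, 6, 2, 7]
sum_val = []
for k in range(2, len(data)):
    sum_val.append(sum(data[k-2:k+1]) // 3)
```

Number of 3-element averages
`sum_val` takes the values: [] → [6] → [6, 3] → [6, 3, 3] → [6, 3, 3, 3] → [6, 3, 3, 3, 5]
So `len(sum_val)` = 5

Answer: 5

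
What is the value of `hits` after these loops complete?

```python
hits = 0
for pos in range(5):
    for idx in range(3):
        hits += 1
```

5 * 3 = 15
`hits` takes the values: 0 → 1 → 2 → 3 → 4 → 5 → 6 → 7 → 8 → 9 → 10 → 11 → 12 → 13 → 14 → 15

Answer: 15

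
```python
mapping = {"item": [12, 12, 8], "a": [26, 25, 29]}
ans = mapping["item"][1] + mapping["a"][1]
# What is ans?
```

Trace:
`mapping = {"item": [12, 12, 8], "a": [26, 25, 29]}` → mapping = {'item': [12, 12, 8], 'a': [26, 25, 29]}
`ans = mapping["item"][1] + mapping["a"][1]` → ans = 37
So ans = 37

Answer: 37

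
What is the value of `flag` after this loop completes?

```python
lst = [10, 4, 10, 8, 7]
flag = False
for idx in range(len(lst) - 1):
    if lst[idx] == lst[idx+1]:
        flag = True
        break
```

Check consecutive duplicates in [10, 4, 10, 8, 7]
`flag` takes the values: False

Answer: False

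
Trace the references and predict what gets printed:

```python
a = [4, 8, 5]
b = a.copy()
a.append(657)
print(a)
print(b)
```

Key concept: list.copy() creates independent copy.
Step by step:
`a = [4, 8, 5]` → a = [4, 8, 5]
`b = a.copy()` → b = [4, 8, 5]
`a.append(657)` → a = [4, 8, 5, 657]
`print(a)` → prints [4, 8, 5, 657]
`print(b)` → prints [4, 8, 5]

Answer:
[4, 8, 5, 657]
[4, 8, 5]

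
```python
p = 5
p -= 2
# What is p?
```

Trace:
`p = 5` → p = 5
`p -= 2` → p = 3
So p = 3

Answer: 3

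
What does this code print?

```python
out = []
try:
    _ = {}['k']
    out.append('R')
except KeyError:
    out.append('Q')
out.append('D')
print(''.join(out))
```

Execution trace: 'Q' (except KeyError) → 'D' (after the try/except). Output: QD

Answer: QD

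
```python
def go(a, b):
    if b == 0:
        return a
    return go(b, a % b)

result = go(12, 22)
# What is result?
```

go(12, 22) -> go(22, 12) -> go(12, 10) -> go(10, 2) -> go(2, 0) -> 2

Answer: 2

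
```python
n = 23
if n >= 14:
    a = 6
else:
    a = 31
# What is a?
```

Trace:
`n = 23` → n = 23
`if n >= 14: ...` → n >= 14 is True → a = 6
So a = 6

Answer: 6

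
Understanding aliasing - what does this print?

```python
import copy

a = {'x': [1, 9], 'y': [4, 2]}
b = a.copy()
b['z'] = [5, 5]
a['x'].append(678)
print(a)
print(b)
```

Key concept: shallow copy of dict with mutable values.
Step by step:
`a = {'x': [1, 9], 'y': [4, 2]}` → a = {'x': [1, 9], 'y': [4, 2]}
`b = a.copy()` → b = {'x': [1, 9], 'y': [4, 2]}
`b['z'] = [5, 5]` → b = {'x': [1, 9], 'y': [4, 2], 'z': [5, 5]}
`a['x'].append(678)` → a = {'x': [1, 9, 678], 'y': [4, 2]}; b = {'x': [1, 9, 678], 'y': [4, 2], 'z': [5, 5]}
`print(a)` → prints {'x': [1, 9, 678], 'y': [4, 2]}
`print(b)` → prints {'x': [1, 9, 678], 'y': [4, 2], 'z': [5, 5]}

Answer:
{'x': [1, 9, 678], 'y': [4, 2]}
{'x': [1, 9, 678], 'y': [4, 2], 'z': [5, 5]}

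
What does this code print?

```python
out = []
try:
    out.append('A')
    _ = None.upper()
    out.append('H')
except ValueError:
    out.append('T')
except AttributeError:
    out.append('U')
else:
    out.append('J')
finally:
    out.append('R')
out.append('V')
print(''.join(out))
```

Execution trace: 'A' (try body) → 'U' (except AttributeError) → 'R' (finally) → 'V' (after the try/except). Output: AURV

Answer: AURV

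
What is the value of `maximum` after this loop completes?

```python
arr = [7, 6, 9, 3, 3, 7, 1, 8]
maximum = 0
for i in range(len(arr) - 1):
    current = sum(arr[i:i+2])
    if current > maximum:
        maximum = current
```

Max sum of 2-element window in [7, 6, 9, 3, 3, 7, 1, 8]
`maximum` takes the values: 0 → 13 → 15

Answer: 15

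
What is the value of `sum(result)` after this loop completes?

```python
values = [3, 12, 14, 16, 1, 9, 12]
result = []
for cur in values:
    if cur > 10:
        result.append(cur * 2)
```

Sum of doubled values > 10
`result` takes the values: [] → [24] → [24, 28] → [24, 28, 32] → [24, 28, 32, 24]
So `sum(result)` = 108

Answer: 108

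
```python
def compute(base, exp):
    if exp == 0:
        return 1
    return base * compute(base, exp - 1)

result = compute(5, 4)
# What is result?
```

compute(5, 4) = 5 * 5 * 5 * 5 = 625

Answer: 625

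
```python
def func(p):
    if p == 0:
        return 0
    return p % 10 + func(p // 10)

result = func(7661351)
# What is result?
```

Sum of digits of 7661351: 1 + 5 + 3 + 1 + 6 + 6 + 7 = 29

Answer: 29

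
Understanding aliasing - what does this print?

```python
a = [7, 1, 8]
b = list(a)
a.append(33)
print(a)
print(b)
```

Key concept: list() constructor creates copy.
Step by step:
`a = [7, 1, 8]` → a = [7, 1, 8]
`b = list(a)` → b = [7, 1, 8]
`a.append(33)` → a = [7, 1, 8, 33]
`print(a)` → prints [7, 1, 8, 33]
`print(b)` → prints [7, 1, 8]

Answer:
[7, 1, 8, 33]
[7, 1, 8]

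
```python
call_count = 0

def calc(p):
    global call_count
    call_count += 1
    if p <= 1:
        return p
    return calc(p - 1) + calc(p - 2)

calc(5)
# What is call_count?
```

Calls(p) = 1 + Calls(p-1) + Calls(p-2); Calls(0)=Calls(1)=1. For p=5 this gives 15.

Answer: 15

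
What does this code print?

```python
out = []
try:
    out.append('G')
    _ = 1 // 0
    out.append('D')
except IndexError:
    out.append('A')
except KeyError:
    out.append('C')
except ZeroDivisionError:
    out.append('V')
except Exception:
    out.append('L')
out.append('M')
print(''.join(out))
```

Execution trace: 'G' (try body) → 'V' (except ZeroDivisionError) → 'M' (after the try/except). Output: GVM

Answer: GVM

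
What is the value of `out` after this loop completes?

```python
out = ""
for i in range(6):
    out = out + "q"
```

Repeat 'q' 6 times
`out` takes the values: "" → "q" → "qq" → "qqq" → "qqqq" → "qqqqq" → "qqqqqq"

Answer: "qqqqqq"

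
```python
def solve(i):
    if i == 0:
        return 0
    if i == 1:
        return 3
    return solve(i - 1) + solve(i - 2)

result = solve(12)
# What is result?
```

Build up from base cases: solve(0)=0, solve(1)=3, solve(2)=3, solve(3)=6, solve(4)=9, solve(5)=15, solve(6)=24, ..., solve(12)=432

Answer: 432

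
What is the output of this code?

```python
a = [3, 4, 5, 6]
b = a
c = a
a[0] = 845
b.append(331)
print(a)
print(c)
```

Key concept: multiple aliases.
Step by step:
`a = [3, 4, 5, 6]` → a = [3, 4, 5, 6]
`b = a` → b = [3, 4, 5, 6] (same object as a)
`c = a` → c = [3, 4, 5, 6] (same object as a, b)
`a[0] = 845` → a = [845, 4, 5, 6] (same object as b, c); b = [845, 4, 5, 6] (same object as a, c); c = [845, 4, 5, 6] (same object as a, b)
`b.append(331)` → a = [845, 4, 5, 6, 331] (same object as b, c); b = [845, 4, 5, 6, 331] (same object as a, c); c = [845, 4, 5, 6, 331] (same object as a, b)
`print(a)` → prints [845, 4, 5, 6, 331]
`print(c)` → prints [845, 4, 5, 6, 331]

Answer:
[845, 4, 5, 6, 331]
[845, 4, 5, 6, 331]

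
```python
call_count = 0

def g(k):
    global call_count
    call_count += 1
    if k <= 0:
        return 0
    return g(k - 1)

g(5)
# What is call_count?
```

Linear recursion stepping by 1: 6 calls from k=5 down to ≤0.

Answer: 6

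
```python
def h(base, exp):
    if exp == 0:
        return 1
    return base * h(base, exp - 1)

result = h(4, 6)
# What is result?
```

h(4, 6) = 4 * 4 * 4 * 4 * 4 * 4 = 4096

Answer: 4096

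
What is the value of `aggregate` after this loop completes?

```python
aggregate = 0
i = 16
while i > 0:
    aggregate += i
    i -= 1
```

Sum 16 down to 1
`aggregate` takes the values: 0 → 16 → 31 → 45 → 58 → 70 → 81 → 91 → 100 → 108 → 115 → 121 → 126 → 130 → 133 → 135 → 136

Answer: 136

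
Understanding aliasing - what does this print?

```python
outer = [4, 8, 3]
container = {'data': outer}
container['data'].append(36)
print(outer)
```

Key concept: dict holds reference to list.
Step by step:
`outer = [4, 8, 3]` → outer = [4, 8, 3]
`container = {'data': outer}` → container = {'data': [4, 8, 3]}
`container['data'].append(36)` → outer = [4, 8, 3, 36]; container = {'data': [4, 8, 3, 36]}
`print(outer)` → prints [4, 8, 3, 36]

Answer: [4, 8, 3, 36]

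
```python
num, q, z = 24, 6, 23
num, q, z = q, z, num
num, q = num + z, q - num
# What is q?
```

Trace:
`num, q, z = 24, 6, 23` → num = 24; q = 6; z = 23
`num, q, z = q, z, num` → num = 6; q = 23; z = 24
`num, q = num + z, q - num` → num = 30; q = 17
So q = 17

Answer: 17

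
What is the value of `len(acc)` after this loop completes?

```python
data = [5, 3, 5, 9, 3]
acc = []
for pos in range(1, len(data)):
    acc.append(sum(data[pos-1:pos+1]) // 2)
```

Number of 2-element averages
`acc` takes the values: [] → [4] → [4, 4] → [4, 4, 7] → [4, 4, 7, 6]
So `len(acc)` = 4

Answer: 4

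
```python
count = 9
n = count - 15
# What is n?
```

Trace:
`count = 9` → count = 9
`n = count - 15` → n = -6
So n = -6

Answer: -6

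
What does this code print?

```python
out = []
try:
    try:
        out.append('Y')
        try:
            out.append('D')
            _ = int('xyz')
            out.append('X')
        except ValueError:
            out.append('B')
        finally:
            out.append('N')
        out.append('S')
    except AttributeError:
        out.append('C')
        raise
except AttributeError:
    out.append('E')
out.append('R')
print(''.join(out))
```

Execution trace: 'Y' (try body) → 'D' (inner try body) → 'B' (inner except ValueError) → 'N' (inner finally) → 'S' (try body, no exception) → 'R' (after the try/except). Output: YDBNSR

Answer: YDBNSR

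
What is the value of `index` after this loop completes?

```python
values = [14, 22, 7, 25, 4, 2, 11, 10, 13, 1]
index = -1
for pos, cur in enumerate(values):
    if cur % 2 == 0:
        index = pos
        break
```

First even number index in [14, 22, 7, 25, 4, 2, 11, 10, 13, 1]
`index` takes the values: -1 → 0

Answer: 0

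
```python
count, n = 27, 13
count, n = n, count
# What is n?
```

Trace:
`count, n = 27, 13` → count = 27; n = 13
`count, n = n, count` → count = 13; n = 27
So n = 27

Answer: 27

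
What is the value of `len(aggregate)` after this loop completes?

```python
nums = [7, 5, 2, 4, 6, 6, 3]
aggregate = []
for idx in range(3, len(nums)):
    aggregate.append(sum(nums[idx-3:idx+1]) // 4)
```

Number of 4-element averages
`aggregate` takes the values: [] → [4] → [4, 4] → [4, 4, 4] → [4, 4, 4, 4]
So `len(aggregate)` = 4

Answer: 4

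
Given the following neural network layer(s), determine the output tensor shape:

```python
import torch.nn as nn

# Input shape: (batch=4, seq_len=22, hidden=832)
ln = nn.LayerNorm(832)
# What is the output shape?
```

Input: (4, 22, 832) -> Output: (4, 22, 832)

Answer: (4, 22, 832)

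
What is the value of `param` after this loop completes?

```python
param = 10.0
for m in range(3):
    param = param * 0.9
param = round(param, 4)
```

Exponential decay: 10.0 * 0.9^3
`param` takes the values: 10.0 → 9.0 → 8.1 → 7.29

Answer: 7.29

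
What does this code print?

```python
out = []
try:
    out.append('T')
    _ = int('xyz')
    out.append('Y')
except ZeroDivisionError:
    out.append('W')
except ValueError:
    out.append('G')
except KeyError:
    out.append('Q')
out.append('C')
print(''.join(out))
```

Execution trace: 'T' (try body) → 'G' (except ValueError) → 'C' (after the try/except). Output: TGC

Answer: TGC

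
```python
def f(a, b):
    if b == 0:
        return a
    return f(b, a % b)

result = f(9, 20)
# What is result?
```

f(9, 20) -> f(20, 9) -> f(9, 2) -> f(2, 1) -> f(1, 0) -> 1

Answer: 1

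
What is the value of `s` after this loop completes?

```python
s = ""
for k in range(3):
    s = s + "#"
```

Repeat '#' 3 times
`s` takes the values: "" → "#" → "##" → "###"

Answer: "###"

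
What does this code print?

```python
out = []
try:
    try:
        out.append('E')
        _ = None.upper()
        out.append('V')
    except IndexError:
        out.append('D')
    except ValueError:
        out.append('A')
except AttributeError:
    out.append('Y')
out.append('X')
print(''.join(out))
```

Execution trace: 'E' (try body) → 'Y' (outer except AttributeError) → 'X' (after the try/except). Output: EYX

Answer: EYX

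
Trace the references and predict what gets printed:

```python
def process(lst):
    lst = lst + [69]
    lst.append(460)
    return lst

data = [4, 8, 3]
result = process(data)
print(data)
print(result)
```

Key concept: rebinding parameter vs mutation.
Step by step:
`data = [4, 8, 3]` → data = [4, 8, 3]
`result = process(data)` → result = [4, 8, 3, 69, 460]
`print(data)` → prints [4, 8, 3]
`print(result)` → prints [4, 8, 3, 69, 460]

Answer:
[4, 8, 3]
[4, 8, 3, 69, 460]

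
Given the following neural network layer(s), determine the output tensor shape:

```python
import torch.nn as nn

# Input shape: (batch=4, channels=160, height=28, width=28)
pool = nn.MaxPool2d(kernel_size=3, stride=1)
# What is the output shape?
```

Input: (4, 160, 28, 28) -> Output: (4, 160, 26, 26)

Answer: (4, 160, 26, 26)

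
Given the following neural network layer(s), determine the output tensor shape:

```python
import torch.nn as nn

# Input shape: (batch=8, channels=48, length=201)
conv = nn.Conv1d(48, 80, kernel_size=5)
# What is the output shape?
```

Input: (8, 48, 201) -> Output: (8, 80, 197)

Answer: (8, 80, 197)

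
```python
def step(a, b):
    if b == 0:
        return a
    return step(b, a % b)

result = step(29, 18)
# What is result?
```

step(29, 18) -> step(18, 11) -> step(11, 7) -> step(7, 4) -> step(4, 3) -> step(3, 1) -> step(1, 0) -> 1

Answer: 1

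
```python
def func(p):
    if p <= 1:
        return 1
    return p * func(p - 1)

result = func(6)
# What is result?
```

func(6) = 6 * 5 * 4 * 3 * 2 * 1 = 720

Answer: 720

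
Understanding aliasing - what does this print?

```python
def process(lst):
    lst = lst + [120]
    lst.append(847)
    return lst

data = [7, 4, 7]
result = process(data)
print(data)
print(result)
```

Key concept: rebinding parameter vs mutation.
Step by step:
`data = [7, 4, 7]` → data = [7, 4, 7]
`result = process(data)` → result = [7, 4, 7, 120, 847]
`print(data)` → prints [7, 4, 7]
`print(result)` → prints [7, 4, 7, 120, 847]

Answer:
[7, 4, 7]
[7, 4, 7, 120, 847]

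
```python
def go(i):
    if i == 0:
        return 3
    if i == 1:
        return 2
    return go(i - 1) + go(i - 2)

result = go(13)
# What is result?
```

Build up from base cases: go(0)=3, go(1)=2, go(2)=5, go(3)=7, go(4)=12, go(5)=19, go(6)=31, ..., go(13)=898

Answer: 898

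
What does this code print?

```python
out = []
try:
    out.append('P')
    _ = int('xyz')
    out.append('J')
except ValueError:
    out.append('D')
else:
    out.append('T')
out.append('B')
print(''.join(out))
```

Execution trace: 'P' (try body) → 'D' (except ValueError) → 'B' (after the try/except). Output: PDB

Answer: PDB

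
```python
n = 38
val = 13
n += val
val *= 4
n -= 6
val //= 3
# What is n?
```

Trace:
`n = 38` → n = 38
`val = 13` → val = 13
`n += val` → n = 51
`val *= 4` → val = 52
`n -= 6` → n = 45
`val //= 3` → val = 17
So n = 45

Answer: 45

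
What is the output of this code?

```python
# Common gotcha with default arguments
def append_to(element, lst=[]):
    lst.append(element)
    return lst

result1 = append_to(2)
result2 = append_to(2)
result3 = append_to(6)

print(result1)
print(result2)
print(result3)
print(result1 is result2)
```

Key concept: mutable default argument gotcha.
Step by step:
`result1 = append_to(2)` → result1 = [2]
`result2 = append_to(2)` → result1 = [2, 2] (same object as result2); result2 = [2, 2] (same object as result1)
`result3 = append_to(6)` → result1 = [2, 2, 6] (same object as result2, result3); result2 = [2, 2, 6] (same object as result1, result3); result3 = [2, 2, 6] (same object as result1, result2)
`print(result1)` → prints [2, 2, 6]
`print(result2)` → prints [2, 2, 6]
`print(result3)` → prints [2, 2, 6]
`print(result1 is result2)` → prints True

Answer:
[2, 2, 6]
[2, 2, 6]
[2, 2, 6]
True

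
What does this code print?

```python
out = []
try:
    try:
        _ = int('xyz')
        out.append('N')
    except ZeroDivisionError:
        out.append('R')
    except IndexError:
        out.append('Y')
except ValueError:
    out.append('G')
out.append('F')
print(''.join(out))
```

Execution trace: 'G' (outer except ValueError) → 'F' (after the try/except). Output: GF

Answer: GF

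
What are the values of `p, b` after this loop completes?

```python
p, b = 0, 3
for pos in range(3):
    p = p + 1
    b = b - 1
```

p goes 0→3, b goes 3→0
`p, b` takes the values: (0, 3) → (1, 3) → (1, 2) → (2, 2) → (2, 1) → (3, 1) → (3, 0)

Answer: 3, 0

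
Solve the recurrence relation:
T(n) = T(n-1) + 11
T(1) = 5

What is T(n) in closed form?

Unrolling: T(n) = T(1) + 11·(n-1) = 5 + 11(n-1) = 11n - 6.

Answer: T(n) = 11n - 6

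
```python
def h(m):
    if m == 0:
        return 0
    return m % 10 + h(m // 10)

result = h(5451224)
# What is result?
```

Sum of digits of 5451224: 4 + 2 + 2 + 1 + 5 + 4 + 5 = 23

Answer: 23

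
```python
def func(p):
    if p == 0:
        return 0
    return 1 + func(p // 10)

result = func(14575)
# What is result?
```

Count of digits of 14575: 5

Answer: 5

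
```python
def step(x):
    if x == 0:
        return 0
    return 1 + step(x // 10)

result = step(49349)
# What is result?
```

Count of digits of 49349: 5

Answer: 5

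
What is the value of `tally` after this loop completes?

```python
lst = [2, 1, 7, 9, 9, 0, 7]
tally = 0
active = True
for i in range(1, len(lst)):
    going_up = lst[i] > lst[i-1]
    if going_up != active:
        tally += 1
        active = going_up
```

Count direction changes in [2, 1, 7, 9, 9, 0, 7]
`tally` takes the values: 0 → 1 → 2 → 3 → 4

Answer: 4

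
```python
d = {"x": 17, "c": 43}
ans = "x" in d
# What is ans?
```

Trace:
`d = {"x": 17, "c": 43}` → d = {'x': 17, 'c': 43}
`ans = "x" in d` → ans = True
So ans = True

Answer: True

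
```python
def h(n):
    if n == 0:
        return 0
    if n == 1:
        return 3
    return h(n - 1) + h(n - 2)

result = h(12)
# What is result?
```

Build up from base cases: h(0)=0, h(1)=3, h(2)=3, h(3)=6, h(4)=9, h(5)=15, h(6)=24, ..., h(12)=432

Answer: 432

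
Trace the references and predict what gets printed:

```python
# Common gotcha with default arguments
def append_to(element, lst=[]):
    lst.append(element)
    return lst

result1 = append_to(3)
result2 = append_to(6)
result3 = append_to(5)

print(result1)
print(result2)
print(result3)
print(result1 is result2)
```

Key concept: mutable default argument gotcha.
Step by step:
`result1 = append_to(3)` → result1 = [3]
`result2 = append_to(6)` → result1 = [3, 6] (same object as result2); result2 = [3, 6] (same object as result1)
`result3 = append_to(5)` → result1 = [3, 6, 5] (same object as result2, result3); result2 = [3, 6, 5] (same object as result1, result3); result3 = [3, 6, 5] (same object as result1, result2)
`print(result1)` → prints [3, 6, 5]
`print(result2)` → prints [3, 6, 5]
`print(result3)` → prints [3, 6, 5]
`print(result1 is result2)` → prints True

Answer:
[3, 6, 5]
[3, 6, 5]
[3, 6, 5]
True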